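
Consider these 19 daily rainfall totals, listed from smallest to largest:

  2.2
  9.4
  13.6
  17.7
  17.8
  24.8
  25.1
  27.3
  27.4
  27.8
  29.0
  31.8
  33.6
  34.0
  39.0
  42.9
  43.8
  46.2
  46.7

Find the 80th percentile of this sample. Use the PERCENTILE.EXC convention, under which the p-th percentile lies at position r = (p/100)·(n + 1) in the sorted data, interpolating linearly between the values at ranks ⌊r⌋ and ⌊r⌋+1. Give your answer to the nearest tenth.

n = 19.
r = (80/100)·(19 + 1) = 16.
r is an integer, so P80 is the value at rank 16: 42.9.

42.9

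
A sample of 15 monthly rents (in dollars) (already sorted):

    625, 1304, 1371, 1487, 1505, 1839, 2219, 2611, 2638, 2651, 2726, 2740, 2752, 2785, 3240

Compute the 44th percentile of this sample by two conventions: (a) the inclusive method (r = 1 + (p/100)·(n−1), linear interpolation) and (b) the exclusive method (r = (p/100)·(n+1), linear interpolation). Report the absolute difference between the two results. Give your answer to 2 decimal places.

47.04

n = 15.
(a) r = 7.16; between ranks 7 (2219) and 8 (2611): 2281.72.
(b) r = 7.04; between ranks 7 (2219) and 8 (2611): 2234.68.
|2281.72 − 2234.68| = 47.04.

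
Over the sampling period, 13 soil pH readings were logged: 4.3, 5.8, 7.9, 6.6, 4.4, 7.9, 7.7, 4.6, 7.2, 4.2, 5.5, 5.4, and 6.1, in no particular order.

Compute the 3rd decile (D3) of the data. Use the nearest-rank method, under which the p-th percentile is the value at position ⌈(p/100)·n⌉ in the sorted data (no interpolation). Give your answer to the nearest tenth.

4.6

Sorted: 4.2, 4.3, 4.4, 4.6, 5.4, 5.5, 5.8, 6.1, 6.6, 7.2, 7.7, 7.9, 7.9.
n = 13.
Position = ⌈30/100 · 13⌉ = ⌈3.9⌉ = 4.
The value at rank 4 is 4.6.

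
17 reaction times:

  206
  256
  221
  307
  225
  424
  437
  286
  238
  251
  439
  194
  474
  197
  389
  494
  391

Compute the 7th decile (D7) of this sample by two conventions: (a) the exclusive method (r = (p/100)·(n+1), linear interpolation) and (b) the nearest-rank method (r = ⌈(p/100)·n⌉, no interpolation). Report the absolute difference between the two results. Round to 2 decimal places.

19.80

Sorted: 194, 197, 206, 221, 225, 238, 251, 256, 286, 307, 389, 391, 424, 437, 439, 474, 494.
n = 17.
(a) r = 12.6; between ranks 12 (391) and 13 (424): 410.8.
(b) the nearest-rank method: rank 12 → 391.
|410.8 − 391| = 19.8.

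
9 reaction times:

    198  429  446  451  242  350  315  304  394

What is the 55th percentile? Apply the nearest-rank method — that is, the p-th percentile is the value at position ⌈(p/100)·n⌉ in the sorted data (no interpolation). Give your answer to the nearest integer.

350

Sorted: 198, 242, 304, 315, 350, 394, 429, 446, 451.
n = 9.
Position = ⌈55/100 · 9⌉ = ⌈4.95⌉ = 5.
The value at rank 5 is 350.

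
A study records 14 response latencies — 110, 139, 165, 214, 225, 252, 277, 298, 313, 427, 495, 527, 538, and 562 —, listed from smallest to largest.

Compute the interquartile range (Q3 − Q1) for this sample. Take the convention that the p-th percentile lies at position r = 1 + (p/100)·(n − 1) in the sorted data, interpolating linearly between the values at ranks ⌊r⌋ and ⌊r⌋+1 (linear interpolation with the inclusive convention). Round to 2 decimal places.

261.25

n = 14.
P25: r = 4.25; ranks 4–5 are 214, 225; interpolating gives 216.75.
P75: r = 10.75; ranks 10–11 are 427, 495; interpolating gives 478.
Difference: 478 − 216.75 = 261.25.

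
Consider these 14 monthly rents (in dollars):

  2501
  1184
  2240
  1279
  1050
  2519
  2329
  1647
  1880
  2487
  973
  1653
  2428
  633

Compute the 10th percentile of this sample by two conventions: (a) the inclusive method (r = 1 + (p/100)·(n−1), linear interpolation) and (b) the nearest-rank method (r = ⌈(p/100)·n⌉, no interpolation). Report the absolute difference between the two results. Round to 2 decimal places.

Sorted: 633, 973, 1050, 1184, 1279, 1647, 1653, 1880, 2240, 2329, 2428, 2487, 2501, 2519.
n = 14.
(a) r = 2.3; between ranks 2 (973) and 3 (1050): 996.1.
(b) the nearest-rank method: rank 2 → 973.
|996.1 − 973| = 23.1.

23.10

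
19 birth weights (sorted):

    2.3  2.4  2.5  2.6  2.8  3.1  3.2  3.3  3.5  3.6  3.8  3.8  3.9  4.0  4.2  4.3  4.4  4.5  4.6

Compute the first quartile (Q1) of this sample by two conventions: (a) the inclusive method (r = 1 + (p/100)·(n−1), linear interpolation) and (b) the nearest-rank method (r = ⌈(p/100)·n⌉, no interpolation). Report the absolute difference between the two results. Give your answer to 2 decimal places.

n = 19.
(a) r = 5.5; between ranks 5 (2.8) and 6 (3.1): 2.95.
(b) the nearest-rank method: rank 5 → 2.8.
|2.95 − 2.8| = 0.15.

0.15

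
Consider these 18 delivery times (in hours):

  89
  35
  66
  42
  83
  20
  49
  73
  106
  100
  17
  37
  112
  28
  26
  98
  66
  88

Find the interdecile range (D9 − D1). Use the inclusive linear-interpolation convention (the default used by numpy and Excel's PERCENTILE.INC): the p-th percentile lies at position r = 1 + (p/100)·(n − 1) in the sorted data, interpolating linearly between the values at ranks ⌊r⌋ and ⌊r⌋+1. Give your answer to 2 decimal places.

77.60

Sorted: 17, 20, 26, 28, 35, 37, 42, 49, 66, 66, 73, 83, 88, 89, 98, 100, 106, 112.
n = 18.
P10: r = 2.7; ranks 2–3 are 20, 26; interpolating gives 24.2.
P90: r = 16.3; ranks 16–17 are 100, 106; interpolating gives 101.8.
Difference: 101.8 − 24.2 = 77.6.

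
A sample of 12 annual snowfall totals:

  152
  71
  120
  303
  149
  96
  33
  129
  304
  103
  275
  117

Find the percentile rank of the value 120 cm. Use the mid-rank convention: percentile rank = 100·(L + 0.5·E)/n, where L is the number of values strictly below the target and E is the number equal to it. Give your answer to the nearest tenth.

45.8

Sorted: 33, 71, 96, 103, 117, 120, 129, 149, 152, 275, 303, 304.
Count below 120: L = 5; count equal: E = 1; n = 12.
Percentile rank = 100·(5 + 0.5·1)/12 = 100·5.5/12 = 45.83.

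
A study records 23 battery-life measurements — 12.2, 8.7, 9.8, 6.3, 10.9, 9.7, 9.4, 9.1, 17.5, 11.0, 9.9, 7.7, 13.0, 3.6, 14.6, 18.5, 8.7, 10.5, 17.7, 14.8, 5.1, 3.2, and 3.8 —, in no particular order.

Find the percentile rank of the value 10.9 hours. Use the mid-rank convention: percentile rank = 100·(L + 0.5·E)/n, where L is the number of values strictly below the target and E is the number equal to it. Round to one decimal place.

63.0

Sorted: 3.2, 3.6, 3.8, 5.1, 6.3, 7.7, 8.7, 8.7, 9.1, 9.4, 9.7, 9.8, 9.9, 10.5, 10.9, 11.0, 12.2, 13.0, 14.6, 14.8, 17.5, 17.7, 18.5.
Count below 10.9: L = 14; count equal: E = 1; n = 23.
Percentile rank = 100·(14 + 0.5·1)/23 = 100·14.5/23 = 63.04.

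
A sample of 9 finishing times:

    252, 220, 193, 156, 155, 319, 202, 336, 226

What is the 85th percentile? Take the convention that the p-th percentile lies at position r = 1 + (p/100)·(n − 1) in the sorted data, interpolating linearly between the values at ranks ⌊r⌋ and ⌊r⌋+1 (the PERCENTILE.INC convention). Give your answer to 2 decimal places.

305.60

Sorted: 155, 156, 193, 202, 220, 226, 252, 319, 336.
n = 9.
r = 1 + (85/100)·(9 − 1) = 1 + 6.8 = 7.8.
Rank 7 is 252 and rank 8 is 319.
Interpolate: 252 + 0.8·(319 − 252) = 252 + 0.8·67 = 305.6.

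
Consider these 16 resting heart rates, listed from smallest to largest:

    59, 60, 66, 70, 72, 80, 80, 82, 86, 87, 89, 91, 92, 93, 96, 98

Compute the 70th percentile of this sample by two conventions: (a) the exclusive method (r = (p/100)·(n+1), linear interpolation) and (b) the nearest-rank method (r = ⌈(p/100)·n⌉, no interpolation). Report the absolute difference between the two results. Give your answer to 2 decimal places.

n = 16.
(a) r = 11.9; between ranks 11 (89) and 12 (91): 90.8.
(b) the nearest-rank method: rank 12 → 91.
|90.8 − 91| = 0.2.

0.20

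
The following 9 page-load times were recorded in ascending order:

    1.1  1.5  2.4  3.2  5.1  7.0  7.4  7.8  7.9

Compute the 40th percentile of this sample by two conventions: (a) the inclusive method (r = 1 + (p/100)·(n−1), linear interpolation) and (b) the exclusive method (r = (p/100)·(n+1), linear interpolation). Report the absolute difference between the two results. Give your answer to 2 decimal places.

n = 9.
(a) r = 4.2; between ranks 4 (3.2) and 5 (5.1): 3.58.
(b) r = 4 → value at rank 4 = 3.2.
|3.58 − 3.2| = 0.38.

0.38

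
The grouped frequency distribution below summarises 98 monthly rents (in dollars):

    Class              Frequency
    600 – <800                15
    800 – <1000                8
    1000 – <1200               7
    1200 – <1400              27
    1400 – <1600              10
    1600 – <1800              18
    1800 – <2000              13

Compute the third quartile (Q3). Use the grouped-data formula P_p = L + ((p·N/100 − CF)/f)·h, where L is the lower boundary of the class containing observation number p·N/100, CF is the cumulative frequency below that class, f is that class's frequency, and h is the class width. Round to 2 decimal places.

1672.22

N = 98; target position k = 75/100 · 98 = 73.5.
Cumulative frequencies: 15, 23, 30, 57, 67, 85, 98.
Observation 73.5 falls in the class 1600 – <1800.
L = 1600, CF = 67, f = 18, h = 200.
P75 = 1600 + ((73.5 − 67)/18)·200 = 1600 + 72.2222 = 1672.22.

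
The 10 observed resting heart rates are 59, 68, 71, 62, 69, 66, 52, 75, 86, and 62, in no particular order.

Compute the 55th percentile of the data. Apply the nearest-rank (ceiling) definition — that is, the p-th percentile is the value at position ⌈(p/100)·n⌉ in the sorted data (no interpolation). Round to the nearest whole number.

68

Sorted: 52, 59, 62, 62, 66, 68, 69, 71, 75, 86.
n = 10.
Position = ⌈55/100 · 10⌉ = ⌈5.5⌉ = 6.
The value at rank 6 is 68.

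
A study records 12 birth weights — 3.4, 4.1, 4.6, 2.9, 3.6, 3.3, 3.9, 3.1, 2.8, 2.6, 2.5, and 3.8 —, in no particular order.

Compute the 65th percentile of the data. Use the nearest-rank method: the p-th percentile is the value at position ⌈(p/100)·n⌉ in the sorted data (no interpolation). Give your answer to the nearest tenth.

3.6

Sorted: 2.5, 2.6, 2.8, 2.9, 3.1, 3.3, 3.4, 3.6, 3.8, 3.9, 4.1, 4.6.
n = 12.
Position = ⌈65/100 · 12⌉ = ⌈7.8⌉ = 8.
The value at rank 8 is 3.6.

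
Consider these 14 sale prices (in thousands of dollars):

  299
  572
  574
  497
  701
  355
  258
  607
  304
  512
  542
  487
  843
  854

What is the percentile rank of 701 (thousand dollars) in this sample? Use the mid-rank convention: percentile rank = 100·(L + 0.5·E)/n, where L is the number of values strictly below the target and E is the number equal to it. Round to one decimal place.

82.1

Sorted: 258, 299, 304, 355, 487, 497, 512, 542, 572, 574, 607, 701, 843, 854.
Count below 701: L = 11; count equal: E = 1; n = 14.
Percentile rank = 100·(11 + 0.5·1)/14 = 100·11.5/14 = 82.14.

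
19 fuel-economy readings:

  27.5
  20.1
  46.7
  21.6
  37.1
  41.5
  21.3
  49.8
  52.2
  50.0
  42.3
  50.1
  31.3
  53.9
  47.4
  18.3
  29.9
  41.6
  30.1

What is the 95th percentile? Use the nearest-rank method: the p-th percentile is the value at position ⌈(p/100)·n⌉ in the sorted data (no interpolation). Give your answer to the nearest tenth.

Sorted: 18.3, 20.1, 21.3, 21.6, 27.5, 29.9, 30.1, 31.3, 37.1, 41.5, 41.6, 42.3, 46.7, 47.4, 49.8, 50.0, 50.1, 52.2, 53.9.
n = 19.
Position = ⌈95/100 · 19⌉ = ⌈18.05⌉ = 19.
The value at rank 19 is 53.9.

53.9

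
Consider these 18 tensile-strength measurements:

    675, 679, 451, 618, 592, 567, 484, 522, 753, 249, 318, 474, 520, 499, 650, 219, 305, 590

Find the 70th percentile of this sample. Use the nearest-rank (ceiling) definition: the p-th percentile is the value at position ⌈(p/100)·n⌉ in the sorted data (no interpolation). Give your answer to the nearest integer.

Sorted: 219, 249, 305, 318, 451, 474, 484, 499, 520, 522, 567, 590, 592, 618, 650, 675, 679, 753.
n = 18.
Position = ⌈70/100 · 18⌉ = ⌈12.6⌉ = 13.
The value at rank 13 is 592.

592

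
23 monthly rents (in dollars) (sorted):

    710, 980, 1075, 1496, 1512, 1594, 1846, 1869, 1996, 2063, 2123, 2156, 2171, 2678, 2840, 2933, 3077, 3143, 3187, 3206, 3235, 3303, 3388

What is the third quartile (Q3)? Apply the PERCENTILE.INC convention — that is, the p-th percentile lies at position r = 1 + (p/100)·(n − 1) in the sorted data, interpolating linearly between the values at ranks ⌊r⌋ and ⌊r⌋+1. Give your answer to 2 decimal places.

n = 23.
r = 1 + (75/100)·(23 − 1) = 1 + 16.5 = 17.5.
Rank 17 is 3077 and rank 18 is 3143.
Interpolate: 3077 + 0.5·(3143 − 3077) = 3077 + 0.5·66 = 3110.

3110.00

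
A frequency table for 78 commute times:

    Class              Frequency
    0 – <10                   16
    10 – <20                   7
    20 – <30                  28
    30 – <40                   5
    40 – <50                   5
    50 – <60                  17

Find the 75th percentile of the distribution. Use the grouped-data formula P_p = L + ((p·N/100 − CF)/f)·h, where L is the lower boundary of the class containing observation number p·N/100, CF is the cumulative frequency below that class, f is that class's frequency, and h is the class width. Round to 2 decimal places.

N = 78; target position k = 75/100 · 78 = 58.5.
Cumulative frequencies: 16, 23, 51, 56, 61, 78.
Observation 58.5 falls in the class 40 – <50.
L = 40, CF = 56, f = 5, h = 10.
P75 = 40 + ((58.5 − 56)/5)·10 = 40 + 5 = 45.

45.00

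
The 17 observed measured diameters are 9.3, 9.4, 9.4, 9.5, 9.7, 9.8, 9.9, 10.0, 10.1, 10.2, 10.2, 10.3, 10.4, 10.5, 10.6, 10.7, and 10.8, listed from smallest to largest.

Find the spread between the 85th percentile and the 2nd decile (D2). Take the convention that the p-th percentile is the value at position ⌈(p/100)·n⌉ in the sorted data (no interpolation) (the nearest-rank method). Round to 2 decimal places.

n = 17.
P20: rank ⌈20/100·17⌉ = 4 → 9.5.
P85: rank ⌈85/100·17⌉ = 15 → 10.6.
Difference: 10.6 − 9.5 = 1.1.

1.10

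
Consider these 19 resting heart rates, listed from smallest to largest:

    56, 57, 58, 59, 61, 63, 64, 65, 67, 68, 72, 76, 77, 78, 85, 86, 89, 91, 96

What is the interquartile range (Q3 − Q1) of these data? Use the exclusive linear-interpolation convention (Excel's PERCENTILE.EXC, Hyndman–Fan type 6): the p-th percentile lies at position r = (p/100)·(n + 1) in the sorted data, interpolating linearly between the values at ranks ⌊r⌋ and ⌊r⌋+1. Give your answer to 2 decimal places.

n = 19.
P25: r = 5 (integer) → 61.
P75: r = 15 (integer) → 85.
Difference: 85 − 61 = 24.

24.00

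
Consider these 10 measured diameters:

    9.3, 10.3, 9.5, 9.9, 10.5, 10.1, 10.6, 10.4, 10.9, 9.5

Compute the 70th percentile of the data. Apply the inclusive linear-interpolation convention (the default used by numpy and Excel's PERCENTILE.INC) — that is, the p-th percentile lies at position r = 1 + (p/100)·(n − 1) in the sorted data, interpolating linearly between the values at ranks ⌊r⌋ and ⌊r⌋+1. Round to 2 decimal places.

10.43

Sorted: 9.3, 9.5, 9.5, 9.9, 10.1, 10.3, 10.4, 10.5, 10.6, 10.9.
n = 10.
r = 1 + (70/100)·(10 − 1) = 1 + 6.3 = 7.3.
Rank 7 is 10.4 and rank 8 is 10.5.
Interpolate: 10.4 + 0.3·(10.5 − 10.4) = 10.4 + 0.3·0.1 = 10.43.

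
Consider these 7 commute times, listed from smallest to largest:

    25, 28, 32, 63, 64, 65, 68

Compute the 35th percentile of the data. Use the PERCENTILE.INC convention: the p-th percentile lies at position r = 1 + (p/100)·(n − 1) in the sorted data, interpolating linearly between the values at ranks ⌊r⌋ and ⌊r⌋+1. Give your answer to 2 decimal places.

35.10

n = 7.
r = 1 + (35/100)·(7 − 1) = 1 + 2.1 = 3.1.
Rank 3 is 32 and rank 4 is 63.
Interpolate: 32 + 0.1·(63 − 32) = 32 + 0.1·31 = 35.1.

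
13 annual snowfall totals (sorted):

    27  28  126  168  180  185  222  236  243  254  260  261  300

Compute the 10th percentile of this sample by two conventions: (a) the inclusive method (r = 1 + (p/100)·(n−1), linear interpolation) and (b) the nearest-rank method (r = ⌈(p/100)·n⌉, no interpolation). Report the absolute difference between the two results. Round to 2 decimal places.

n = 13.
(a) r = 2.2; between ranks 2 (28) and 3 (126): 47.6.
(b) the nearest-rank method: rank 2 → 28.
|47.6 − 28| = 19.6.

19.60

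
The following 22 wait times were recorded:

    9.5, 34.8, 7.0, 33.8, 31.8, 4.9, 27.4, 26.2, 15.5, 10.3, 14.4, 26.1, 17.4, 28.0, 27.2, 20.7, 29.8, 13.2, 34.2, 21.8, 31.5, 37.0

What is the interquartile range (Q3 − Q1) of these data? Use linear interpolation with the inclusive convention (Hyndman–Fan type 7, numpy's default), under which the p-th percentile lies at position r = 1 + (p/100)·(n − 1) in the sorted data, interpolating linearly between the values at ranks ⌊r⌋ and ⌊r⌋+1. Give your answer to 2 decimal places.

Sorted: 4.9, 7.0, 9.5, 10.3, 13.2, 14.4, 15.5, 17.4, 20.7, 21.8, 26.1, 26.2, 27.2, 27.4, 28.0, 29.8, 31.5, 31.8, 33.8, 34.2, 34.8, 37.0.
n = 22.
P25: r = 6.25; ranks 6–7 are 14.4, 15.5; interpolating gives 14.675.
P75: r = 16.75; ranks 16–17 are 29.8, 31.5; interpolating gives 31.075.
Difference: 31.075 − 14.675 = 16.4.

16.40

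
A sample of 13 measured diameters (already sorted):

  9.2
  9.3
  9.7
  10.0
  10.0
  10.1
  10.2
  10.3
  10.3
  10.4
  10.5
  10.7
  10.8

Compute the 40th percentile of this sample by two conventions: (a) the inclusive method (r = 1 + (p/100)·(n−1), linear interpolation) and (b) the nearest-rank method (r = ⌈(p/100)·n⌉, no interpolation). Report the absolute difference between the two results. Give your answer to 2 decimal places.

n = 13.
(a) r = 5.8; between ranks 5 (10.0) and 6 (10.1): 10.08.
(b) the nearest-rank method: rank 6 → 10.1.
|10.08 − 10.1| = 0.02.

0.02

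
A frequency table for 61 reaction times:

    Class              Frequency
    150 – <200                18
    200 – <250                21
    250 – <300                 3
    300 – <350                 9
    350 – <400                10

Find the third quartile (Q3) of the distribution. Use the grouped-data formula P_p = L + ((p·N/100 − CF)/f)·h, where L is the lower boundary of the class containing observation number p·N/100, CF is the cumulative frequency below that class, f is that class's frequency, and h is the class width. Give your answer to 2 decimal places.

320.83

N = 61; target position k = 75/100 · 61 = 45.75.
Cumulative frequencies: 18, 39, 42, 51, 61.
Observation 45.75 falls in the class 300 – <350.
L = 300, CF = 42, f = 9, h = 50.
P75 = 300 + ((45.75 − 42)/9)·50 = 300 + 20.8333 = 320.833.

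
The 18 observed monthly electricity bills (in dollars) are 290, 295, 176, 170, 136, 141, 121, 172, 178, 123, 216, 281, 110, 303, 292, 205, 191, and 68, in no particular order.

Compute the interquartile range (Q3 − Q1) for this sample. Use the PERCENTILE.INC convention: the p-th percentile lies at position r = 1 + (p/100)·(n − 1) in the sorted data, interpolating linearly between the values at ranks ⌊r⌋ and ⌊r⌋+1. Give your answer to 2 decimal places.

127.50

Sorted: 68, 110, 121, 123, 136, 141, 170, 172, 176, 178, 191, 205, 216, 281, 290, 292, 295, 303.
n = 18.
P25: r = 5.25; ranks 5–6 are 136, 141; interpolating gives 137.25.
P75: r = 13.75; ranks 13–14 are 216, 281; interpolating gives 264.75.
Difference: 264.75 − 137.25 = 127.5.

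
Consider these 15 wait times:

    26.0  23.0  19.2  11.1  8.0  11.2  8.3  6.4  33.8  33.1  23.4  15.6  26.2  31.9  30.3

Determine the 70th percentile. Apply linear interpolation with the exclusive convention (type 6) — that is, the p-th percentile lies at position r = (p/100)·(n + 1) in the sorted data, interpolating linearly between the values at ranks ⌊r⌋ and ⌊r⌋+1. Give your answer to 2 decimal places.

Sorted: 6.4, 8.0, 8.3, 11.1, 11.2, 15.6, 19.2, 23.0, 23.4, 26.0, 26.2, 30.3, 31.9, 33.1, 33.8.
n = 15.
r = (70/100)·(15 + 1) = 11.2.
Rank 11 is 26.2 and rank 12 is 30.3.
Interpolate: 26.2 + 0.2·(30.3 − 26.2) = 26.2 + 0.2·4.1 = 27.02.

27.02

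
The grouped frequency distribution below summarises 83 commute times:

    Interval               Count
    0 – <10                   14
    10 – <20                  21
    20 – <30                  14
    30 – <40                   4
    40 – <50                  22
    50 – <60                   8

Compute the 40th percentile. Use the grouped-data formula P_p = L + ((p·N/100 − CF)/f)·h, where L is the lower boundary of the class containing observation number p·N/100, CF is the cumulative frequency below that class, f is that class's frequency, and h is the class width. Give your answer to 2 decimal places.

19.14

N = 83; target position k = 40/100 · 83 = 33.2.
Cumulative frequencies: 14, 35, 49, 53, 75, 83.
Observation 33.2 falls in the class 10 – <20.
L = 10, CF = 14, f = 21, h = 10.
P40 = 10 + ((33.2 − 14)/21)·10 = 10 + 9.14286 = 19.1429.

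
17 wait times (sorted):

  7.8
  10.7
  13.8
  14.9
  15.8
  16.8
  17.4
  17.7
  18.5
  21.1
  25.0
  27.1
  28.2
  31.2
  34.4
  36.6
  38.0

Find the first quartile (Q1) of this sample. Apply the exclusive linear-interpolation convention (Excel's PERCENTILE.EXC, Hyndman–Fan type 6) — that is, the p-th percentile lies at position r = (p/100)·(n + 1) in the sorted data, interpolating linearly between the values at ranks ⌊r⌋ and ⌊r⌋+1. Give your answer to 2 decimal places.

15.35

n = 17.
r = (25/100)·(17 + 1) = 4.5.
Rank 4 is 14.9 and rank 5 is 15.8.
Interpolate: 14.9 + 0.5·(15.8 − 14.9) = 14.9 + 0.5·0.9 = 15.35.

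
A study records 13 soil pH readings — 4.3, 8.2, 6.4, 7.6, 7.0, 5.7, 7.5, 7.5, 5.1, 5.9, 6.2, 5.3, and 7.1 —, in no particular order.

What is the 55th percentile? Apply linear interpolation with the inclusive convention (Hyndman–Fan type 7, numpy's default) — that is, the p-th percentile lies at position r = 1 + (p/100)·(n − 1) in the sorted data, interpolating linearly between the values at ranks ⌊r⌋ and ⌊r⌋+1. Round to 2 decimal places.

6.76

Sorted: 4.3, 5.1, 5.3, 5.7, 5.9, 6.2, 6.4, 7.0, 7.1, 7.5, 7.5, 7.6, 8.2.
n = 13.
r = 1 + (55/100)·(13 − 1) = 1 + 6.6 = 7.6.
Rank 7 is 6.4 and rank 8 is 7.0.
Interpolate: 6.4 + 0.6·(7.0 − 6.4) = 6.4 + 0.6·0.6 = 6.76.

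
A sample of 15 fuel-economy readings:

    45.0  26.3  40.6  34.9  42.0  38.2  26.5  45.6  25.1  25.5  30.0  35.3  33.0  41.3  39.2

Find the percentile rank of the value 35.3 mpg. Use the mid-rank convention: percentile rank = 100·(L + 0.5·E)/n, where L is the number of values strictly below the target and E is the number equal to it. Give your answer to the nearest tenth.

50.0

Sorted: 25.1, 25.5, 26.3, 26.5, 30.0, 33.0, 34.9, 35.3, 38.2, 39.2, 40.6, 41.3, 42.0, 45.0, 45.6.
Count below 35.3: L = 7; count equal: E = 1; n = 15.
Percentile rank = 100·(7 + 0.5·1)/15 = 100·7.5/15 = 50.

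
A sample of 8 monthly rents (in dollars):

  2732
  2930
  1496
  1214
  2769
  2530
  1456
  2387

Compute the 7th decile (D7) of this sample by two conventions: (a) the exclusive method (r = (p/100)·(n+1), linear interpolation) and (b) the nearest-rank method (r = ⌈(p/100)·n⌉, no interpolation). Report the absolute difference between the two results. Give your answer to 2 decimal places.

Sorted: 1214, 1456, 1496, 2387, 2530, 2732, 2769, 2930.
n = 8.
(a) r = 6.3; between ranks 6 (2732) and 7 (2769): 2743.1.
(b) the nearest-rank method: rank 6 → 2732.
|2743.1 − 2732| = 11.1.

11.10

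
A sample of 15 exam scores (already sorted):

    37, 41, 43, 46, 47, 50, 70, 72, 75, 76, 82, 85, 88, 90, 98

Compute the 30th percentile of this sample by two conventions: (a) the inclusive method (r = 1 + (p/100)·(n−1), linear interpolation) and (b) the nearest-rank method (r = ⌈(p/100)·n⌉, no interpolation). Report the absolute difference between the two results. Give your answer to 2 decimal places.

0.60

n = 15.
(a) r = 5.2; between ranks 5 (47) and 6 (50): 47.6.
(b) the nearest-rank method: rank 5 → 47.
|47.6 − 47| = 0.6.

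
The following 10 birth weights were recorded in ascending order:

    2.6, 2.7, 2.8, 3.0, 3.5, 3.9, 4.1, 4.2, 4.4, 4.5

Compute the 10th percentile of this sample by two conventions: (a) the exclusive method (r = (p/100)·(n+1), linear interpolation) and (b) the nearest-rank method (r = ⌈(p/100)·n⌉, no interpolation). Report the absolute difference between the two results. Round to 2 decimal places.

n = 10.
(a) r = 1.1; between ranks 1 (2.6) and 2 (2.7): 2.61.
(b) the nearest-rank method: rank 1 → 2.6.
|2.61 − 2.6| = 0.01.

0.01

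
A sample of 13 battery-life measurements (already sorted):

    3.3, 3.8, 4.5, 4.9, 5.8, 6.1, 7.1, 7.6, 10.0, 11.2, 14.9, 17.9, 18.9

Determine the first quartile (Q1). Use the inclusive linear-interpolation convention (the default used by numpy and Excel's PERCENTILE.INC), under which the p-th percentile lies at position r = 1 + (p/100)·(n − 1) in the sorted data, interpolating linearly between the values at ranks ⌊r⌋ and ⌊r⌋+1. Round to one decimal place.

4.9

n = 13.
r = 1 + (25/100)·(13 − 1) = 1 + 3 = 4.
r is an integer, so P25 is the value at rank 4: 4.9.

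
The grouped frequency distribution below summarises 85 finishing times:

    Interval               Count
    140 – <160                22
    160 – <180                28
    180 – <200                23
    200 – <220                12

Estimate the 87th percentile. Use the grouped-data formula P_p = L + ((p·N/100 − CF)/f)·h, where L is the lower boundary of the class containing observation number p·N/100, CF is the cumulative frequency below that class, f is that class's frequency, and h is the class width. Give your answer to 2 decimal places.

N = 85; target position k = 87/100 · 85 = 73.95.
Cumulative frequencies: 22, 50, 73, 85.
Observation 73.95 falls in the class 200 – <220.
L = 200, CF = 73, f = 12, h = 20.
P87 = 200 + ((73.95 − 73)/12)·20 = 200 + 1.58333 = 201.583.

201.58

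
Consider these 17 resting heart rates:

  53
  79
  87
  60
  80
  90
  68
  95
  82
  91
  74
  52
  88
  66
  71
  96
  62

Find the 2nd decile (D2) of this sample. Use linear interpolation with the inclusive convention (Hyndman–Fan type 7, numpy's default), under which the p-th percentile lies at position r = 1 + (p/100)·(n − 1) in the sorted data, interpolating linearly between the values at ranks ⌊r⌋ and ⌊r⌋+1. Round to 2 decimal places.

62.80

Sorted: 52, 53, 60, 62, 66, 68, 71, 74, 79, 80, 82, 87, 88, 90, 91, 95, 96.
n = 17.
r = 1 + (20/100)·(17 − 1) = 1 + 3.2 = 4.2.
Rank 4 is 62 and rank 5 is 66.
Interpolate: 62 + 0.2·(66 − 62) = 62 + 0.2·4 = 62.8.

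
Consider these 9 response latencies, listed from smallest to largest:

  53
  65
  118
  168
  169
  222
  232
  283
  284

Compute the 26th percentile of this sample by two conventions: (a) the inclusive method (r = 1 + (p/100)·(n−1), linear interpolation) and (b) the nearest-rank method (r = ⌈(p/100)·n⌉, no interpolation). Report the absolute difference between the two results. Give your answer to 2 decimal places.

4.00

n = 9.
(a) r = 3.08; between ranks 3 (118) and 4 (168): 122.
(b) the nearest-rank method: rank 3 → 118.
|122 − 118| = 4.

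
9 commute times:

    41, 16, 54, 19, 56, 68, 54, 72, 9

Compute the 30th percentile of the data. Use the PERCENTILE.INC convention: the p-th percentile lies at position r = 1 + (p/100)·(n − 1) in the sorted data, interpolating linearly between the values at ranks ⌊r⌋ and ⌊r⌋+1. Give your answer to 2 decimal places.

Sorted: 9, 16, 19, 41, 54, 54, 56, 68, 72.
n = 9.
r = 1 + (30/100)·(9 − 1) = 1 + 2.4 = 3.4.
Rank 3 is 19 and rank 4 is 41.
Interpolate: 19 + 0.4·(41 − 19) = 19 + 0.4·22 = 27.8.

27.80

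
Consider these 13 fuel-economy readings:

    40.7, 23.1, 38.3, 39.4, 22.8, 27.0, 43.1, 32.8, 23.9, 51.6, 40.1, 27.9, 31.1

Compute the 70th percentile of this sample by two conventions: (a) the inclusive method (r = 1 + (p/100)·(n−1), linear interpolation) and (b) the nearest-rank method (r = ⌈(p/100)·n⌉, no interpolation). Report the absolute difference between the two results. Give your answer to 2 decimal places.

Sorted: 22.8, 23.1, 23.9, 27.0, 27.9, 31.1, 32.8, 38.3, 39.4, 40.1, 40.7, 43.1, 51.6.
n = 13.
(a) r = 9.4; between ranks 9 (39.4) and 10 (40.1): 39.68.
(b) the nearest-rank method: rank 10 → 40.1.
|39.68 − 40.1| = 0.42.

0.42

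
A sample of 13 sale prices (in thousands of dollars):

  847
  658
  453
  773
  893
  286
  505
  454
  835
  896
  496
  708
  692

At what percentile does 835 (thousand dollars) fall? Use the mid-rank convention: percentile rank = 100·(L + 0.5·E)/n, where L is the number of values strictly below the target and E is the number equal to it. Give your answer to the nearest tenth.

Sorted: 286, 453, 454, 496, 505, 658, 692, 708, 773, 835, 847, 893, 896.
Count below 835: L = 9; count equal: E = 1; n = 13.
Percentile rank = 100·(9 + 0.5·1)/13 = 100·9.5/13 = 73.08.

73.1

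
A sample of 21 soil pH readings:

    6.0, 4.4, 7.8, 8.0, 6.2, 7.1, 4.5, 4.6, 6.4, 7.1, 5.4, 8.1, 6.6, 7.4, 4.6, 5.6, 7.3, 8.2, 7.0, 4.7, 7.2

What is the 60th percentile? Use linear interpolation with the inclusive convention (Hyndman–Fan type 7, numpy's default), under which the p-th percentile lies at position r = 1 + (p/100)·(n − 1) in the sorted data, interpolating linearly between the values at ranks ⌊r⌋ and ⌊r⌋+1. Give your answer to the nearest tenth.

Sorted: 4.4, 4.5, 4.6, 4.6, 4.7, 5.4, 5.6, 6.0, 6.2, 6.4, 6.6, 7.0, 7.1, 7.1, 7.2, 7.3, 7.4, 7.8, 8.0, 8.1, 8.2.
n = 21.
r = 1 + (60/100)·(21 − 1) = 1 + 12 = 13.
r is an integer, so P60 is the value at rank 13: 7.1.

7.1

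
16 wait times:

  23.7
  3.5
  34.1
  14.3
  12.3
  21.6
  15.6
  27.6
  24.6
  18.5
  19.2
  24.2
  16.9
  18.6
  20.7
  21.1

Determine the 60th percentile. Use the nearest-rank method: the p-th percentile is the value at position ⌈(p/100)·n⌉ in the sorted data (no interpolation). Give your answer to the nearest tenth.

21.1

Sorted: 3.5, 12.3, 14.3, 15.6, 16.9, 18.5, 18.6, 19.2, 20.7, 21.1, 21.6, 23.7, 24.2, 24.6, 27.6, 34.1.
n = 16.
Position = ⌈60/100 · 16⌉ = ⌈9.6⌉ = 10.
The value at rank 10 is 21.1.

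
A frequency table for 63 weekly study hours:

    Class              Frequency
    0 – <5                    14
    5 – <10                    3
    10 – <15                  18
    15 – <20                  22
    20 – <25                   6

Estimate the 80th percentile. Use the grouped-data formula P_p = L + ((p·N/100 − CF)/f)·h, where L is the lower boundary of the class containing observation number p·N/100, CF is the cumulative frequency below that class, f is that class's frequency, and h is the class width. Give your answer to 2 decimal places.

N = 63; target position k = 80/100 · 63 = 50.4.
Cumulative frequencies: 14, 17, 35, 57, 63.
Observation 50.4 falls in the class 15 – <20.
L = 15, CF = 35, f = 22, h = 5.
P80 = 15 + ((50.4 − 35)/22)·5 = 15 + 3.5 = 18.5.

18.50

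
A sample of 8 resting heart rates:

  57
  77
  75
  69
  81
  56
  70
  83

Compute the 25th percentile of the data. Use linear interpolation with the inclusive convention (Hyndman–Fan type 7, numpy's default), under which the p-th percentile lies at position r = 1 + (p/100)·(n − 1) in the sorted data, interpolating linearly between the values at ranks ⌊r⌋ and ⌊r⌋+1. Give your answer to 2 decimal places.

66.00

Sorted: 56, 57, 69, 70, 75, 77, 81, 83.
n = 8.
r = 1 + (25/100)·(8 − 1) = 1 + 1.75 = 2.75.
Rank 2 is 57 and rank 3 is 69.
Interpolate: 57 + 0.75·(69 − 57) = 57 + 0.75·12 = 66.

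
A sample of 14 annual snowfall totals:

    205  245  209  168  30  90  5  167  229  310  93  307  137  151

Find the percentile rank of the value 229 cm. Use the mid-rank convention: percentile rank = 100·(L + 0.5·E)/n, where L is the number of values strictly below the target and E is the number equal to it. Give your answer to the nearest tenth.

Sorted: 5, 30, 90, 93, 137, 151, 167, 168, 205, 209, 229, 245, 307, 310.
Count below 229: L = 10; count equal: E = 1; n = 14.
Percentile rank = 100·(10 + 0.5·1)/14 = 100·10.5/14 = 75.

75.0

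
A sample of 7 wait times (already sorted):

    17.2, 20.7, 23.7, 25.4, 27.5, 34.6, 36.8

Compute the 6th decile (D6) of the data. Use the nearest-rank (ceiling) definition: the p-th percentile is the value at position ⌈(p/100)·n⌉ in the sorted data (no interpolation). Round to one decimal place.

27.5

n = 7.
Position = ⌈60/100 · 7⌉ = ⌈4.2⌉ = 5.
The value at rank 5 is 27.5.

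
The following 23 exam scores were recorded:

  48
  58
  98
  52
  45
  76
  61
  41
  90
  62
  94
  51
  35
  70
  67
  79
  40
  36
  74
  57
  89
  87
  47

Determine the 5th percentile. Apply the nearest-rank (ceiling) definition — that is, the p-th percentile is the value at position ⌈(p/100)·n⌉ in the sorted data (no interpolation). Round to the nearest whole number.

Sorted: 35, 36, 40, 41, 45, 47, 48, 51, 52, 57, 58, 61, 62, 67, 70, 74, 76, 79, 87, 89, 90, 94, 98.
n = 23.
Position = ⌈5/100 · 23⌉ = ⌈1.15⌉ = 2.
The value at rank 2 is 36.

36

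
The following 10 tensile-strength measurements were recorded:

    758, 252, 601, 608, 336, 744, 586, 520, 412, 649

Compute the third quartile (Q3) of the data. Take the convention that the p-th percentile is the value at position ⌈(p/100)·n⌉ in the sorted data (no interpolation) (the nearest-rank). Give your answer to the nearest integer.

649

Sorted: 252, 336, 412, 520, 586, 601, 608, 649, 744, 758.
n = 10.
Position = ⌈75/100 · 10⌉ = ⌈7.5⌉ = 8.
The value at rank 8 is 649.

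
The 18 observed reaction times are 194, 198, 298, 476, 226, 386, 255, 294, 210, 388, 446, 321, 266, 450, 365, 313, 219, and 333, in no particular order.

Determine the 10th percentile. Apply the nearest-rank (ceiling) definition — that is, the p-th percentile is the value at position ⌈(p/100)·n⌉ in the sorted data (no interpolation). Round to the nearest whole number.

198

Sorted: 194, 198, 210, 219, 226, 255, 266, 294, 298, 313, 321, 333, 365, 386, 388, 446, 450, 476.
n = 18.
Position = ⌈10/100 · 18⌉ = ⌈1.8⌉ = 2.
The value at rank 2 is 198.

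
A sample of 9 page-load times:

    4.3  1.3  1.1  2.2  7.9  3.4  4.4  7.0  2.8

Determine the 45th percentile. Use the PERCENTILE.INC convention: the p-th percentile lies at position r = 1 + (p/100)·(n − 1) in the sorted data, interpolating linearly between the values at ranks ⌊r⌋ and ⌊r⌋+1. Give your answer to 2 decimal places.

Sorted: 1.1, 1.3, 2.2, 2.8, 3.4, 4.3, 4.4, 7.0, 7.9.
n = 9.
r = 1 + (45/100)·(9 − 1) = 1 + 3.6 = 4.6.
Rank 4 is 2.8 and rank 5 is 3.4.
Interpolate: 2.8 + 0.6·(3.4 − 2.8) = 2.8 + 0.6·0.6 = 3.16.

3.16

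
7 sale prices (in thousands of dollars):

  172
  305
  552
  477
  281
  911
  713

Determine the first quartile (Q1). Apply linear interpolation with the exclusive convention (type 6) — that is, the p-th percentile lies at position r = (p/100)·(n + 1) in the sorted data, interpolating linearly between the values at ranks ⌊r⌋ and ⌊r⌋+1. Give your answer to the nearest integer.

Sorted: 172, 281, 305, 477, 552, 713, 911.
n = 7.
r = (25/100)·(7 + 1) = 2.
r is an integer, so P25 is the value at rank 2: 281.

281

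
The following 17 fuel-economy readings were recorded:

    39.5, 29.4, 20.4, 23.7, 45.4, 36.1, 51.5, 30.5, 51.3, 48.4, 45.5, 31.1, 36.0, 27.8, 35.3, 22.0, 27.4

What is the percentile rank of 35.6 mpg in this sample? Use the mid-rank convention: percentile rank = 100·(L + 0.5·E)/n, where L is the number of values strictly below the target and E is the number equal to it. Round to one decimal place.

52.9

Sorted: 20.4, 22.0, 23.7, 27.4, 27.8, 29.4, 30.5, 31.1, 35.3, 36.0, 36.1, 39.5, 45.4, 45.5, 48.4, 51.3, 51.5.
Count below 35.6: L = 9; count equal: E = 0; n = 17.
Percentile rank = 100·(9 + 0.5·0)/17 = 100·9/17 = 52.94.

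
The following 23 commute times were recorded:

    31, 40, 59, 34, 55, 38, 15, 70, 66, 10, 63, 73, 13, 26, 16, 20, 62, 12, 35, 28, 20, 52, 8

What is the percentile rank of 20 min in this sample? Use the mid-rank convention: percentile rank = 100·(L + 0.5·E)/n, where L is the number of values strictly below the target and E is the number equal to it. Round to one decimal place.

Sorted: 8, 10, 12, 13, 15, 16, 20, 20, 26, 28, 31, 34, 35, 38, 40, 52, 55, 59, 62, 63, 66, 70, 73.
Count below 20: L = 6; count equal: E = 2; n = 23.
Percentile rank = 100·(6 + 0.5·2)/23 = 100·7/23 = 30.43.

30.4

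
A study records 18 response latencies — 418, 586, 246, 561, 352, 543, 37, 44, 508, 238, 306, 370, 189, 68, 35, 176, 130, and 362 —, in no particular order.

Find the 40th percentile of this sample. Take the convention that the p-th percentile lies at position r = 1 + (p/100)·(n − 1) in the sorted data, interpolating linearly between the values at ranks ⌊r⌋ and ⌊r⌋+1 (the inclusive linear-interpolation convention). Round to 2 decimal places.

228.20

Sorted: 35, 37, 44, 68, 130, 176, 189, 238, 246, 306, 352, 362, 370, 418, 508, 543, 561, 586.
n = 18.
r = 1 + (40/100)·(18 − 1) = 1 + 6.8 = 7.8.
Rank 7 is 189 and rank 8 is 238.
Interpolate: 189 + 0.8·(238 − 189) = 189 + 0.8·49 = 228.2.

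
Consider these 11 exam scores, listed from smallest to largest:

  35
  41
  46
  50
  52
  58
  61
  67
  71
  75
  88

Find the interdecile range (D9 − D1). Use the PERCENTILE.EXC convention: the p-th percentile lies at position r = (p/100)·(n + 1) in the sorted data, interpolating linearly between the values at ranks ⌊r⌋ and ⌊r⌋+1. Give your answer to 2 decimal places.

n = 11.
P10: r = 1.2; ranks 1–2 are 35, 41; interpolating gives 36.2.
P90: r = 10.8; ranks 10–11 are 75, 88; interpolating gives 85.4.
Difference: 85.4 − 36.2 = 49.2.

49.20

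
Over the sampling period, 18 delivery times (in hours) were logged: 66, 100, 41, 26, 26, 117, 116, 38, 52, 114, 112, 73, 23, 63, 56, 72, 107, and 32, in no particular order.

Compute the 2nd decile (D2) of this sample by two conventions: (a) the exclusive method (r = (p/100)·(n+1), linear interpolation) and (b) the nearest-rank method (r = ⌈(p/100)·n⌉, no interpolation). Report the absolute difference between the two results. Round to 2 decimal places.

1.20

Sorted: 23, 26, 26, 32, 38, 41, 52, 56, 63, 66, 72, 73, 100, 107, 112, 114, 116, 117.
n = 18.
(a) r = 3.8; between ranks 3 (26) and 4 (32): 30.8.
(b) the nearest-rank method: rank 4 → 32.
|30.8 − 32| = 1.2.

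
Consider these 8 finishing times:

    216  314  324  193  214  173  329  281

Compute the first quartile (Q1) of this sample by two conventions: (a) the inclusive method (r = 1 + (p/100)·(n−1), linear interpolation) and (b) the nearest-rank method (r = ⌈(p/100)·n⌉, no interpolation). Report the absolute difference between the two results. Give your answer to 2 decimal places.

Sorted: 173, 193, 214, 216, 281, 314, 324, 329.
n = 8.
(a) r = 2.75; between ranks 2 (193) and 3 (214): 208.75.
(b) the nearest-rank method: rank 2 → 193.
|208.75 − 193| = 15.75.

15.75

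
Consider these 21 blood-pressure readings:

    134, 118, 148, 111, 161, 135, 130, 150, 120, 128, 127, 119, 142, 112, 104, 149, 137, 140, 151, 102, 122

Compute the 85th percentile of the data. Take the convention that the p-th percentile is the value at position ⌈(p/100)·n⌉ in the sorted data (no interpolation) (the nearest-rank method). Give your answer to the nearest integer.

149

Sorted: 102, 104, 111, 112, 118, 119, 120, 122, 127, 128, 130, 134, 135, 137, 140, 142, 148, 149, 150, 151, 161.
n = 21.
Position = ⌈85/100 · 21⌉ = ⌈17.85⌉ = 18.
The value at rank 18 is 149.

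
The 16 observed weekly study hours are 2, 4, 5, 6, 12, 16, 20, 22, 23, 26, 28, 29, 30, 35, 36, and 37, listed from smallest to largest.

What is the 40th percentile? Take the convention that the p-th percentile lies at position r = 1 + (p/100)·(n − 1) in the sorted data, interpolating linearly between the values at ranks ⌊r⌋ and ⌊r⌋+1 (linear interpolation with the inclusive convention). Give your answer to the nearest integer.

20

n = 16.
r = 1 + (40/100)·(16 − 1) = 1 + 6 = 7.
r is an integer, so P40 is the value at rank 7: 20.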